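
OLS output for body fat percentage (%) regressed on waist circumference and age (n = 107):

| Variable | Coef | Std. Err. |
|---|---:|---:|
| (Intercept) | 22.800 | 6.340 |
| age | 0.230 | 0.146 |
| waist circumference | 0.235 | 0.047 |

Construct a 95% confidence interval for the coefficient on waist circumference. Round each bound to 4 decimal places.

(0.1418, 0.3282)

Read off: b = 0.235, SE = 0.047 for waist circumference.
df = n − k − 1 = 107 − 2 − 1 = 104.
t* = t_{0.025, 104} = 1.983038.
Margin = t* × SE = 1.983038 × 0.047 = 0.093203.
CI: 0.235 ± 0.093203 → (0.1418, 0.3282).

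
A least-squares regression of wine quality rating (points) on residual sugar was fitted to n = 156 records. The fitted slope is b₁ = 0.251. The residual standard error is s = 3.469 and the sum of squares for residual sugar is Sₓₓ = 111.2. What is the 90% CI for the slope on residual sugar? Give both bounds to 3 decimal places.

(-0.293, 0.795)

SE(b₁) = s/√Sₓₓ = 3.469/√111.2 = 0.328967.
df = n − 2 = 154.
t* = t_{0.05, 154} = 1.654808.
Margin = t* × SE = 1.654808 × 0.328967 = 0.54438.
CI: 0.251 ± 0.54438 → (-0.293, 0.795).
With 90% confidence, each one-unit increase in residual sugar is associated with a change of between -0.293 and 0.795 points in wine quality rating.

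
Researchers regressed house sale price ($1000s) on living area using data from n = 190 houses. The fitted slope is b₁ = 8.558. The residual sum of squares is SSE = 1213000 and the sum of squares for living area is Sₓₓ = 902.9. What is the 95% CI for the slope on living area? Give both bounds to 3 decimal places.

MSE = SSE/(n − 2) = 1213000/188 = 6452.13.
SE(b₁) = √(MSE/Sₓₓ) = √(6452.13/902.9) = 2.6732.
df = n − 2 = 188.
t* = t_{0.025, 188} = 1.972663.
Margin = t* × SE = 1.972663 × 2.6732 = 5.27332.
CI: 8.558 ± 5.27332 → (3.285, 13.831).
With 95% confidence, each one-unit increase in living area is associated with a change of between 3.285 and 13.831 $1000s in house sale price.

(3.285, 13.831)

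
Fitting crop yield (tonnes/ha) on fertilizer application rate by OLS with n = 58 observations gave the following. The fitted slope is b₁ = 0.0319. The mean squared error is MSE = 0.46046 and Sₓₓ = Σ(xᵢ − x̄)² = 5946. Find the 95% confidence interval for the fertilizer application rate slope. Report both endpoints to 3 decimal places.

(0.014, 0.050)

SE(b₁) = √(MSE/Sₓₓ) = √(0.46046/5946) = 0.00880002.
df = n − 2 = 56.
t* = t_{0.025, 56} = 2.003241.
Margin = t* × SE = 2.003241 × 0.00880002 = 0.01763.
CI: 0.0319 ± 0.01763 → (0.014, 0.050).
With 95% confidence, each one-unit increase in fertilizer application rate is associated with a change of between 0.014 and 0.050 tonnes/ha in crop yield.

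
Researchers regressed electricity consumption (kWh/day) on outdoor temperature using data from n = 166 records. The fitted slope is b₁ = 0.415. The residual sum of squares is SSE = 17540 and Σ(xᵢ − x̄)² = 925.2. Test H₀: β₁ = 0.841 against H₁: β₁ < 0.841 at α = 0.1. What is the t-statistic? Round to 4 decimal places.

t = -1.2530

MSE = SSE/(n − 2) = 17540/164 = 106.951.
SE(b₁) = √(MSE/Sₓₓ) = √(106.951/925.2) = 0.339997.
t = (0.415 − 0.841) / 0.339997 = -1.2530.
df = n − 2 = 164.
One-sided p ≈ 0.1060, which is ≥ 0.1, so fail to reject H₀.
The data do not give significant evidence that the true slope on outdoor temperature is below 0.841 kWh/day per unit.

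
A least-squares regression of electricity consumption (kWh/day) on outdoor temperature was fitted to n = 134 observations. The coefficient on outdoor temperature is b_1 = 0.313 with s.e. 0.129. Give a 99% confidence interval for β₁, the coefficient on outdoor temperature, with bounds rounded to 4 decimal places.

df = n − 2 = 134 − 2 = 132.
t* = t_{0.005, 132} = 2.613588.
Margin = t* × SE = 2.613588 × 0.129 = 0.337153.
CI: 0.313 ± 0.337153 → (-0.0242, 0.6502).
With 99% confidence, each one-unit increase in outdoor temperature is associated with a change of between -0.0242 and 0.6502 kWh/day in electricity consumption.

(-0.0242, 0.6502)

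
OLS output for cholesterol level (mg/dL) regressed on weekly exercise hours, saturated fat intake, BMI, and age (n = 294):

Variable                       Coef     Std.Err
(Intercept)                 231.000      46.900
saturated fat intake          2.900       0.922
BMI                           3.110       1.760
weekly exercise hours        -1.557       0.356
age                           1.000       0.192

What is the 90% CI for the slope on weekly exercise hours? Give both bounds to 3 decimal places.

Read off: b = -1.557, SE = 0.356 for weekly exercise hours.
df = n − k − 1 = 294 − 4 − 1 = 289.
t* = t_{0.05, 289} = 1.650143.
Margin = t* × SE = 1.650143 × 0.356 = 0.58745.
CI: -1.557 ± 0.58745 → (-2.144, -0.970).

(-2.144, -0.970)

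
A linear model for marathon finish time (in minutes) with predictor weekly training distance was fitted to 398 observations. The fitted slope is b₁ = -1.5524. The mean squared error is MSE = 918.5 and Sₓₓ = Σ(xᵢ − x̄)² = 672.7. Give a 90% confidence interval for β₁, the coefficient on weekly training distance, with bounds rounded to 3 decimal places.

(-3.479, 0.374)

SE(b₁) = √(MSE/Sₓₓ) = √(918.5/672.7) = 1.1685.
df = n − 2 = 396.
t* = t_{0.05, 396} = 1.648711.
Margin = t* × SE = 1.648711 × 1.1685 = 1.92652.
CI: -1.5524 ± 1.92652 → (-3.479, 0.374).
With 90% confidence, each one-unit increase in weekly training distance is associated with a change of between -3.479 and 0.374 minutes in marathon finish time.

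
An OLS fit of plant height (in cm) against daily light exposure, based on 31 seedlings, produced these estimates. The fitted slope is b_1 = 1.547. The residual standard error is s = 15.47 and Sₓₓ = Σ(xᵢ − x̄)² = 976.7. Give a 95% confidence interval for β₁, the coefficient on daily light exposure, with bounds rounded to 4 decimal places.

(0.5346, 2.5594)

SE(b_1) = s/√Sₓₓ = 15.47/√976.7 = 0.495005.
df = n − 2 = 29.
t* = t_{0.025, 29} = 2.04523.
Margin = t* × SE = 2.04523 × 0.495005 = 1.012399.
CI: 1.547 ± 1.012399 → (0.5346, 2.5594).
With 95% confidence, each one-unit increase in daily light exposure is associated with a change of between 0.5346 and 2.5594 cm in plant height.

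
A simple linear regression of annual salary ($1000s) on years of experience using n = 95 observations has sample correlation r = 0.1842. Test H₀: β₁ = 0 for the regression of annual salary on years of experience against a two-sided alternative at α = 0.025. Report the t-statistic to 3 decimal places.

t = 1.807

t = r·√(n − 2)/√(1 − r²) = 0.1842·√93/√0.96607 = 1.807.
df = n − 2 = 93.
Two-sided p ≈ 0.0740, which is ≥ 0.025, so fail to reject H₀.
The data do not give significant evidence of a linear association between years of experience and annual salary.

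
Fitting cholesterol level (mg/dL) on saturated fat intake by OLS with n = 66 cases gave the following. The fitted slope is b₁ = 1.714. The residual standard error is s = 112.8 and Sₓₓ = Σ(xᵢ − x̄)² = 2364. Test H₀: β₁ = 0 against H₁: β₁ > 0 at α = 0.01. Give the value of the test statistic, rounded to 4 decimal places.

t = 0.7388

SE(b₁) = s/√Sₓₓ = 112.8/√2364 = 2.31999.
t = 1.714 / 2.31999 = 0.7388.
df = n − 2 = 64.
One-sided p ≈ 0.2314, which is ≥ 0.01, so fail to reject H₀.
The data do not give significant evidence that the true slope on saturated fat intake is positive.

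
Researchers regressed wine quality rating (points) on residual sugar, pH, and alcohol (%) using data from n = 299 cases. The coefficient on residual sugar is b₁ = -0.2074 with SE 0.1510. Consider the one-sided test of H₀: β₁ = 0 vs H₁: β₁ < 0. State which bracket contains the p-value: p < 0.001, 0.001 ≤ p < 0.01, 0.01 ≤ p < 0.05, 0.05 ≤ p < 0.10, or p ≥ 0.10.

t = -0.2074 / 0.1510 = -1.374.
df = n − k − 1 = 299 − 3 − 1 = 295.
One-sided p = P(T_{295} < t) ≈ 0.0853.
So 0.05 ≤ p < 0.10.

0.05 ≤ p < 0.10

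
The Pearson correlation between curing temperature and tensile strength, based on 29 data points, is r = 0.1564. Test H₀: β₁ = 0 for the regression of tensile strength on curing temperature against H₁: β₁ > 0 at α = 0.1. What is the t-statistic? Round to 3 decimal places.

t = 0.823

t = r·√(n − 2)/√(1 − r²) = 0.1564·√27/√0.975539 = 0.823.
df = n − 2 = 27.
One-sided p ≈ 0.2089, which is ≥ 0.1, so fail to reject H₀.
The data do not give significant evidence of a linear association between curing temperature and tensile strength.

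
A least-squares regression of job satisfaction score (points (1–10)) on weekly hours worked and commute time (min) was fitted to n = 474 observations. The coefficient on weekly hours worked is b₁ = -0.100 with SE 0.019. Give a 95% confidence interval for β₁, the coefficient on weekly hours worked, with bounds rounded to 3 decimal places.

(-0.137, -0.063)

df = n − k − 1 = 474 − 2 − 1 = 471.
t* = t_{0.025, 471} = 1.965013.
Margin = t* × SE = 1.965013 × 0.019 = 0.03734.
CI: -0.100 ± 0.03734 → (-0.137, -0.063).
With 95% confidence, each one-unit increase in weekly hours worked is associated with a change of between -0.137 and -0.063 points (1–10) in job satisfaction score, holding the other predictors fixed.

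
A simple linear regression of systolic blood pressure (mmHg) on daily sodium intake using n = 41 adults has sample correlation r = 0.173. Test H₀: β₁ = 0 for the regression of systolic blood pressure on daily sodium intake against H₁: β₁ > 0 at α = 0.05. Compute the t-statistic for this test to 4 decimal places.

t = 1.0969

t = r·√(n − 2)/√(1 − r²) = 0.173·√39/√0.970071 = 1.0969.
df = n − 2 = 39.
One-sided p ≈ 0.1397, which is ≥ 0.05, so fail to reject H₀.
The data do not give significant evidence of a linear association between daily sodium intake and systolic blood pressure.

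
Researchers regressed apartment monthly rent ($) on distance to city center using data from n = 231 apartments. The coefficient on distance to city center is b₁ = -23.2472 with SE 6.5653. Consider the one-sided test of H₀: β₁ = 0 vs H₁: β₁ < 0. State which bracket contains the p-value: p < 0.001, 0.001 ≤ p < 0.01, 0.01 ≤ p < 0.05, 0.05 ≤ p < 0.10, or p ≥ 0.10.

t = -23.2472 / 6.5653 = -3.541.
df = n − 2 = 231 − 2 = 229.
One-sided p = P(T_{229} < t) ≈ 0.0002.
So p < 0.001.

p < 0.001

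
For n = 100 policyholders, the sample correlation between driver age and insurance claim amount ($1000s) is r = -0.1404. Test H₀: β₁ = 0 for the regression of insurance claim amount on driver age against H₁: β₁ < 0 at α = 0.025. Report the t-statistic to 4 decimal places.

t = -1.4038

t = r·√(n − 2)/√(1 − r²) = -0.1404·√98/√0.980288 = -1.4038.
df = n − 2 = 98.
One-sided p ≈ 0.0818, which is ≥ 0.025, so fail to reject H₀.
The data do not give significant evidence of a linear association between driver age and insurance claim amount.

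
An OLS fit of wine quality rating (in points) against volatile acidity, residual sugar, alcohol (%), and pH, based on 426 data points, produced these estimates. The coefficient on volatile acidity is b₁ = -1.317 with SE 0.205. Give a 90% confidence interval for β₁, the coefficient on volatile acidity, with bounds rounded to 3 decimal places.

df = n − k − 1 = 426 − 4 − 1 = 421.
t* = t_{0.05, 421} = 1.648481.
Margin = t* × SE = 1.648481 × 0.205 = 0.33794.
CI: -1.317 ± 0.33794 → (-1.655, -0.979).
With 90% confidence, each one-unit increase in volatile acidity is associated with a change of between -1.655 and -0.979 points in wine quality rating, holding the other predictors fixed.

(-1.655, -0.979)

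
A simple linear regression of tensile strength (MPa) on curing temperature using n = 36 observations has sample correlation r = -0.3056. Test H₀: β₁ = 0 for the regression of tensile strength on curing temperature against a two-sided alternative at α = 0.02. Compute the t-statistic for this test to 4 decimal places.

t = r·√(n − 2)/√(1 − r²) = -0.3056·√34/√0.906609 = -1.8715.
df = n − 2 = 34.
Two-sided p ≈ 0.0699, which is ≥ 0.02, so fail to reject H₀.
The data do not give significant evidence of a linear association between curing temperature and tensile strength.

t = -1.8715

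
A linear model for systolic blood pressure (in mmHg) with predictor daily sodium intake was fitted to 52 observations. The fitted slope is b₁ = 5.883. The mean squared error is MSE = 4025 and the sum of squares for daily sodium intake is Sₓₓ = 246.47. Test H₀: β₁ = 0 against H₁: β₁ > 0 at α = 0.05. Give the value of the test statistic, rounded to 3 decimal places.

t = 1.456

SE(b₁) = √(MSE/Sₓₓ) = √(4025/246.47) = 4.04111.
t = 5.883 / 4.04111 = 1.456.
df = n − 2 = 50.
One-sided p ≈ 0.0759, which is ≥ 0.05, so fail to reject H₀.
The data do not give significant evidence that the true slope on daily sodium intake is positive.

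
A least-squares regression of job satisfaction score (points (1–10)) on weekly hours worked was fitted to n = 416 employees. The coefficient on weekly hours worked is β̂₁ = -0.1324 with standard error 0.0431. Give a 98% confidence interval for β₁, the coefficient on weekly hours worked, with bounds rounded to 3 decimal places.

df = n − 2 = 416 − 2 = 414.
t* = t_{0.01, 414} = 2.335389.
Margin = t* × SE = 2.335389 × 0.0431 = 0.10066.
CI: -0.1324 ± 0.10066 → (-0.233, -0.032).
With 98% confidence, each one-unit increase in weekly hours worked is associated with a change of between -0.233 and -0.032 points (1–10) in job satisfaction score.

(-0.233, -0.032)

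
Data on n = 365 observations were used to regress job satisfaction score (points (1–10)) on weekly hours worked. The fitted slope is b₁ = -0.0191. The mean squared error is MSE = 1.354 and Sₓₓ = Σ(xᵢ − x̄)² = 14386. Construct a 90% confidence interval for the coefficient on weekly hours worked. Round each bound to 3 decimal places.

SE(b₁) = √(MSE/Sₓₓ) = √(1.354/14386) = 0.00970151.
df = n − 2 = 363.
t* = t_{0.05, 363} = 1.649062.
Margin = t* × SE = 1.649062 × 0.00970151 = 0.01600.
CI: -0.0191 ± 0.01600 → (-0.035, -0.003).
With 90% confidence, each one-unit increase in weekly hours worked is associated with a change of between -0.035 and -0.003 points (1–10) in job satisfaction score.

(-0.035, -0.003)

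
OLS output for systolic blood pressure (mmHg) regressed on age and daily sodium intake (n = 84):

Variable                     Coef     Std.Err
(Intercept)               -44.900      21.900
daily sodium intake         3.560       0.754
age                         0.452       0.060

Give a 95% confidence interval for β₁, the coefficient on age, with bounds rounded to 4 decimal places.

Read off: b = 0.452, SE = 0.060 for age.
df = n − k − 1 = 84 − 2 − 1 = 81.
t* = t_{0.025, 81} = 1.989686.
Margin = t* × SE = 1.989686 × 0.060 = 0.119381.
CI: 0.452 ± 0.119381 → (0.3326, 0.5714).

(0.3326, 0.5714)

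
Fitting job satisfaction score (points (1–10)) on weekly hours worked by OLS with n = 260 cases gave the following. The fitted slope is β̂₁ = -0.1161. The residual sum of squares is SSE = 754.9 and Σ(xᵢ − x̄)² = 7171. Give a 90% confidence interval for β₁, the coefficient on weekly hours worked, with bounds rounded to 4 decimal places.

MSE = SSE/(n − 2) = 754.9/258 = 2.92597.
SE(β̂₁) = √(MSE/Sₓₓ) = √(2.92597/7171) = 0.0201997.
df = n − 2 = 258.
t* = t_{0.05, 258} = 1.650781.
Margin = t* × SE = 1.650781 × 0.0201997 = 0.033345.
CI: -0.1161 ± 0.033345 → (-0.1494, -0.0828).
With 90% confidence, each one-unit increase in weekly hours worked is associated with a change of between -0.1494 and -0.0828 points (1–10) in job satisfaction score.

(-0.1494, -0.0828)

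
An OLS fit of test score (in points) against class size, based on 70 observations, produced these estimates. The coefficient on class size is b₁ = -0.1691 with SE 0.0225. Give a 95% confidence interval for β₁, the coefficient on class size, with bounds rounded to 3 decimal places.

df = n − 2 = 70 − 2 = 68.
t* = t_{0.025, 68} = 1.995469.
Margin = t* × SE = 1.995469 × 0.0225 = 0.04490.
CI: -0.1691 ± 0.04490 → (-0.214, -0.124).
With 95% confidence, each one-unit increase in class size is associated with a change of between -0.214 and -0.124 points in test score.

(-0.214, -0.124)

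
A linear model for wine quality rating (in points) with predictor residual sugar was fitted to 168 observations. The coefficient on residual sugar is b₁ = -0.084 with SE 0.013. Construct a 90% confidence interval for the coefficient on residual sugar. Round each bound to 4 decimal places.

(-0.1055, -0.0625)

df = n − 2 = 168 − 2 = 166.
t* = t_{0.05, 166} = 1.654085.
Margin = t* × SE = 1.654085 × 0.013 = 0.021503.
CI: -0.084 ± 0.021503 → (-0.1055, -0.0625).
With 90% confidence, each one-unit increase in residual sugar is associated with a change of between -0.1055 and -0.0625 points in wine quality rating.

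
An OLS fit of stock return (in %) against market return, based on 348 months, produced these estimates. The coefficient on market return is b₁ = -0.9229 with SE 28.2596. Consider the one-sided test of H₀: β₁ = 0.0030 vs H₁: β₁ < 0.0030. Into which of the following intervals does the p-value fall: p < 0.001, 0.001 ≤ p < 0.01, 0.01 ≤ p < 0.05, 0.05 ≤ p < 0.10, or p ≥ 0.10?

p ≥ 0.10

t = (-0.9229 − 0.0030) / 28.2596 = -0.033.
df = n − 2 = 348 − 2 = 346.
One-sided p = P(T_{346} < t) ≈ 0.4869.
So p ≥ 0.10.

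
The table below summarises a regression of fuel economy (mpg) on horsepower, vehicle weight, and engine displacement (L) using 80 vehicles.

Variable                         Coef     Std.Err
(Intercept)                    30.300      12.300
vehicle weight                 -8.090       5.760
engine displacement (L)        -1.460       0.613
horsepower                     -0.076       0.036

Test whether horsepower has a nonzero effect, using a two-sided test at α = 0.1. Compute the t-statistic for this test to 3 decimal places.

Read off: b = -0.076, SE = 0.036 for horsepower.
H₀: β₁ = 0 vs H₁: β₁ ≠ 0.
t = -0.076 / 0.036 = -2.111.
df = n − k − 1 = 80 − 3 − 1 = 76.
Two-sided p ≈ 0.0381, which is < 0.1, so reject H₀.
There is evidence that horsepower is associated with fuel economy, holding the other predictors fixed.

t = -2.111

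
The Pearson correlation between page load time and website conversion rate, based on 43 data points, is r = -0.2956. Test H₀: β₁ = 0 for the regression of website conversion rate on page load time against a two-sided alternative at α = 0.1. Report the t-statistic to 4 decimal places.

t = -1.9813

t = r·√(n − 2)/√(1 − r²) = -0.2956·√41/√0.912621 = -1.9813.
df = n − 2 = 41.
Two-sided p ≈ 0.0543, which is < 0.1, so reject H₀.
There is evidence of a linear association between page load time and website conversion rate.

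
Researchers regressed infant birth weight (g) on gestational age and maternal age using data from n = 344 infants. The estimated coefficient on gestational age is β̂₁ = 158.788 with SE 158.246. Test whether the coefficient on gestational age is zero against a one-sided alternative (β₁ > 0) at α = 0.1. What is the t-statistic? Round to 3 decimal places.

H₀: β₁ = 0 vs H₁: β₁ > 0.
t = (β̂₁ − β₁⁰)/SE = 158.788 / 158.246 = 1.003.
df = n − k − 1 = 344 − 2 − 1 = 341.
One-sided p ≈ 0.1582, which is ≥ 0.1, so fail to reject H₀.
The data do not give significant evidence that the true slope on gestational age is positive, holding the other predictors fixed.

t = 1.003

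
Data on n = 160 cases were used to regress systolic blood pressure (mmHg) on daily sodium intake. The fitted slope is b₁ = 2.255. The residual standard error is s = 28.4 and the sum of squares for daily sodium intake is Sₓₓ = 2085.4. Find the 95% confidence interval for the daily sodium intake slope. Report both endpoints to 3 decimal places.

(1.027, 3.483)

SE(b₁) = s/√Sₓₓ = 28.4/√2085.4 = 0.621904.
df = n − 2 = 158.
t* = t_{0.025, 158} = 1.975092.
Margin = t* × SE = 1.975092 × 0.621904 = 1.22832.
CI: 2.255 ± 1.22832 → (1.027, 3.483).
With 95% confidence, each one-unit increase in daily sodium intake is associated with a change of between 1.027 and 3.483 mmHg in systolic blood pressure.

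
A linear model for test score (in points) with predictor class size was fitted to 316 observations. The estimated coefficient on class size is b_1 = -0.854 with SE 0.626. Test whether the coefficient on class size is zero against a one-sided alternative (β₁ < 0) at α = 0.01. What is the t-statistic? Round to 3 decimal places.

t = -1.364

H₀: β₁ = 0 vs H₁: β₁ < 0.
t = (b_1 − β₁⁰)/SE = -0.854 / 0.626 = -1.364.
df = n − 2 = 316 − 2 = 314.
One-sided p ≈ 0.0867, which is ≥ 0.01, so fail to reject H₀.
The data do not give significant evidence that the true slope on class size is negative.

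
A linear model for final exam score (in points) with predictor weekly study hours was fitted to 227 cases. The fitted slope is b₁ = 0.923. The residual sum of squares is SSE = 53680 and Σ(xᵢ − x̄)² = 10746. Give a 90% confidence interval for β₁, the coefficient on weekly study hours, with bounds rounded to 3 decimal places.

MSE = SSE/(n − 2) = 53680/225 = 238.578.
SE(b₁) = √(MSE/Sₓₓ) = √(238.578/10746) = 0.149002.
df = n − 2 = 225.
t* = t_{0.05, 225} = 1.651654.
Margin = t* × SE = 1.651654 × 0.149002 = 0.24610.
CI: 0.923 ± 0.24610 → (0.677, 1.169).
With 90% confidence, each one-unit increase in weekly study hours is associated with a change of between 0.677 and 1.169 points in final exam score.

(0.677, 1.169)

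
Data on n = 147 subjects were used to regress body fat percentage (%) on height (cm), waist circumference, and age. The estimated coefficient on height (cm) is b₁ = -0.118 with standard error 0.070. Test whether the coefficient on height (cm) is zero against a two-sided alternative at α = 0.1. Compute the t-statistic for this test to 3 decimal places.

H₀: β₁ = 0 vs H₁: β₁ ≠ 0.
t = (b₁ − β₁⁰)/SE = -0.118 / 0.070 = -1.686.
df = n − k − 1 = 147 − 3 − 1 = 143.
Two-sided p ≈ 0.0940, which is < 0.1, so reject H₀.
There is evidence that height (cm) is associated with body fat percentage, holding the other predictors fixed.

t = -1.686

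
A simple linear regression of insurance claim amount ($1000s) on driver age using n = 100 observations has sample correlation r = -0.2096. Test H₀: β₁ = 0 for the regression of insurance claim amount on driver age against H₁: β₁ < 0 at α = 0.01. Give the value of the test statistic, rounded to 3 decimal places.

t = r·√(n − 2)/√(1 − r²) = -0.2096·√98/√0.956068 = -2.122.
df = n − 2 = 98.
One-sided p ≈ 0.0182, which is ≥ 0.01, so fail to reject H₀.
The data do not give significant evidence of a linear association between driver age and insurance claim amount.

t = -2.122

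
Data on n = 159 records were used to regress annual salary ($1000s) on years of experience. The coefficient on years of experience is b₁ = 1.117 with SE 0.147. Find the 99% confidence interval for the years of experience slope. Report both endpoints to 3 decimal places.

(0.734, 1.500)

df = n − 2 = 159 − 2 = 157.
t* = t_{0.005, 157} = 2.607506.
Margin = t* × SE = 2.607506 × 0.147 = 0.38330.
CI: 1.117 ± 0.38330 → (0.734, 1.500).
With 99% confidence, each one-unit increase in years of experience is associated with a change of between 0.734 and 1.500 $1000s in annual salary.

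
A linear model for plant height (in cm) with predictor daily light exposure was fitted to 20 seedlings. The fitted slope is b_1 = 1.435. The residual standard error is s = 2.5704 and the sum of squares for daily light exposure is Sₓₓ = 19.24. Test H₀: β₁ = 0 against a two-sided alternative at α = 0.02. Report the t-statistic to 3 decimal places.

SE(b_1) = s/√Sₓₓ = 2.5704/√19.24 = 0.586001.
t = 1.435 / 0.586001 = 2.449.
df = n − 2 = 18.
Two-sided p ≈ 0.0248, which is ≥ 0.02, so fail to reject H₀.
The data do not give significant evidence of an association between daily light exposure and plant height.

t = 2.449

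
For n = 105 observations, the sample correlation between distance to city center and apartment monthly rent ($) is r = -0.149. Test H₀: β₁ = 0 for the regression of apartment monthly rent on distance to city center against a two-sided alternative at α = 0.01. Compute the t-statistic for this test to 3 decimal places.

t = r·√(n − 2)/√(1 − r²) = -0.149·√103/√0.977799 = -1.529.
df = n − 2 = 103.
Two-sided p ≈ 0.1293, which is ≥ 0.01, so fail to reject H₀.
The data do not give significant evidence of a linear association between distance to city center and apartment monthly rent.

t = -1.529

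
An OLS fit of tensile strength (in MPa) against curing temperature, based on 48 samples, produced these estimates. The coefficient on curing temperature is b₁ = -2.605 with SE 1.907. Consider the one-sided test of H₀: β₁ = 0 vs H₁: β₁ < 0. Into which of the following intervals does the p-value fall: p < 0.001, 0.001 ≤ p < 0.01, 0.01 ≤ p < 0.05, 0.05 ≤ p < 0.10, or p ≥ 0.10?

t = -2.605 / 1.907 = -1.366.
df = n − 2 = 48 − 2 = 46.
One-sided p = P(T_{46} < t) ≈ 0.0893.
So 0.05 ≤ p < 0.10.

0.05 ≤ p < 0.10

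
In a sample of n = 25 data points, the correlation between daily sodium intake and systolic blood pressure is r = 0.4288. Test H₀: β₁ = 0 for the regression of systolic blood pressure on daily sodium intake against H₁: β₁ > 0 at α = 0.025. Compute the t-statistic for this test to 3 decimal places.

t = r·√(n − 2)/√(1 − r²) = 0.4288·√23/√0.816131 = 2.276.
df = n − 2 = 23.
One-sided p ≈ 0.0162, which is < 0.025, so reject H₀.
There is evidence of a linear association between daily sodium intake and systolic blood pressure.

t = 2.276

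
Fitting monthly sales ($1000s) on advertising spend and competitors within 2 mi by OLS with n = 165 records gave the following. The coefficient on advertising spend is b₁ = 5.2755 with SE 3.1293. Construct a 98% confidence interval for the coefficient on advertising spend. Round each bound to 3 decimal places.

df = n − k − 1 = 165 − 2 − 1 = 162.
t* = t_{0.01, 162} = 2.349586.
Margin = t* × SE = 2.349586 × 3.1293 = 7.35256.
CI: 5.2755 ± 7.35256 → (-2.077, 12.628).
With 98% confidence, each one-unit increase in advertising spend is associated with a change of between -2.077 and 12.628 $1000s in monthly sales, holding the other predictors fixed.

(-2.077, 12.628)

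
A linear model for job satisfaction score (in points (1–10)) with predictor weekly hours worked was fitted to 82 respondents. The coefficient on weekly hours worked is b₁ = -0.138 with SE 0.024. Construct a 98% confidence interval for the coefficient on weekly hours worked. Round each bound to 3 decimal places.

(-0.195, -0.081)

df = n − 2 = 82 − 2 = 80.
t* = t_{0.01, 80} = 2.373868.
Margin = t* × SE = 2.373868 × 0.024 = 0.05697.
CI: -0.138 ± 0.05697 → (-0.195, -0.081).
With 98% confidence, each one-unit increase in weekly hours worked is associated with a change of between -0.195 and -0.081 points (1–10) in job satisfaction score.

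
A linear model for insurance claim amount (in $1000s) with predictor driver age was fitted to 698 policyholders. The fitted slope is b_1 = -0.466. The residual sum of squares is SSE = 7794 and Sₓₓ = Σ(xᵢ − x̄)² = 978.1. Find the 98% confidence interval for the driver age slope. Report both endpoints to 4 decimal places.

MSE = SSE/(n − 2) = 7794/696 = 11.1983.
SE(b_1) = √(MSE/Sₓₓ) = √(11.1983/978.1) = 0.107.
df = n − 2 = 696.
t* = t_{0.01, 696} = 2.331718.
Margin = t* × SE = 2.331718 × 0.107 = 0.249494.
CI: -0.466 ± 0.249494 → (-0.7155, -0.2165).
With 98% confidence, each one-unit increase in driver age is associated with a change of between -0.7155 and -0.2165 $1000s in insurance claim amount.

(-0.7155, -0.2165)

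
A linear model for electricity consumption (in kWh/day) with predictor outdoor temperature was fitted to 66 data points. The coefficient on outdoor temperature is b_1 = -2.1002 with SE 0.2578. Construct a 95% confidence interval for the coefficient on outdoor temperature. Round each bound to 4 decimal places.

(-2.6152, -1.5852)

df = n − 2 = 66 − 2 = 64.
t* = t_{0.025, 64} = 1.99773.
Margin = t* × SE = 1.99773 × 0.2578 = 0.515015.
CI: -2.1002 ± 0.515015 → (-2.6152, -1.5852).
With 95% confidence, each one-unit increase in outdoor temperature is associated with a change of between -2.6152 and -1.5852 kWh/day in electricity consumption.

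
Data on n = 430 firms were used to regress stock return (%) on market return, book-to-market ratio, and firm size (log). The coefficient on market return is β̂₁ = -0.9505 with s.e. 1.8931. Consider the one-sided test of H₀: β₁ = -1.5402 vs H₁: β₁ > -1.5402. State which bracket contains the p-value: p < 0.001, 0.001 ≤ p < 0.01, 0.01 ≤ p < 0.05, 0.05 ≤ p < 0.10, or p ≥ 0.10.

p ≥ 0.10

t = (-0.9505 − (-1.5402)) / 1.8931 = 0.311.
df = n − k − 1 = 430 − 3 − 1 = 426.
One-sided p = P(T_{426} > t) ≈ 0.3778.
So p ≥ 0.10.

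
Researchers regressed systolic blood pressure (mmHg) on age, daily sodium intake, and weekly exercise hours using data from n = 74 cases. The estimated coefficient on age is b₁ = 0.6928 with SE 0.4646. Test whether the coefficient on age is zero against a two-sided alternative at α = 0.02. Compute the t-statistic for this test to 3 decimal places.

t = 1.491

H₀: β₁ = 0 vs H₁: β₁ ≠ 0.
t = (b₁ − β₁⁰)/SE = 0.6928 / 0.4646 = 1.491.
df = n − k − 1 = 74 − 3 − 1 = 70.
Two-sided p ≈ 0.1404, which is ≥ 0.02, so fail to reject H₀.
The data do not give significant evidence of an association between age and systolic blood pressure, after adjusting for the other predictors.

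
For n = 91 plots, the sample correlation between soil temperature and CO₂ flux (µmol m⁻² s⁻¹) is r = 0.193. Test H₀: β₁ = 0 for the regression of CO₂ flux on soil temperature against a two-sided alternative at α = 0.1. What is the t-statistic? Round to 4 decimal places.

t = 1.8556

t = r·√(n − 2)/√(1 − r²) = 0.193·√89/√0.962751 = 1.8556.
df = n − 2 = 89.
Two-sided p ≈ 0.0668, which is < 0.1, so reject H₀.
There is evidence of a linear association between soil temperature and CO₂ flux.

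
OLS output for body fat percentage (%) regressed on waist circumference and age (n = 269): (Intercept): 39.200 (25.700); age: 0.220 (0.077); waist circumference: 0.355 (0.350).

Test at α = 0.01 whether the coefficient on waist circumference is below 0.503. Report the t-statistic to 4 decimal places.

t = -0.4229

Read off: b = 0.355, SE = 0.350 for waist circumference.
H₀: β₁ = 0.503 vs H₁: β₁ < 0.503.
t = (0.355 − 0.503) / 0.350 = -0.4229.
df = n − k − 1 = 269 − 2 − 1 = 266.
One-sided p ≈ 0.3364, which is ≥ 0.01, so fail to reject H₀.
The data do not give significant evidence that the true slope on waist circumference is below 0.503 % per unit, holding the other predictors fixed.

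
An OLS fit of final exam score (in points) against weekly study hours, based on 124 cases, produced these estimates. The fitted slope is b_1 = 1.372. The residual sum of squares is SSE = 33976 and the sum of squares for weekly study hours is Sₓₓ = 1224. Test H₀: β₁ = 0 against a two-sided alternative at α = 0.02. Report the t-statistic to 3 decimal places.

MSE = SSE/(n − 2) = 33976/122 = 278.492.
SE(b_1) = √(MSE/Sₓₓ) = √(278.492/1224) = 0.476997.
t = 1.372 / 0.476997 = 2.876.
df = n − 2 = 122.
Two-sided p ≈ 0.0047, which is < 0.02, so reject H₀.
There is evidence that weekly study hours is associated with final exam score.

t = 2.876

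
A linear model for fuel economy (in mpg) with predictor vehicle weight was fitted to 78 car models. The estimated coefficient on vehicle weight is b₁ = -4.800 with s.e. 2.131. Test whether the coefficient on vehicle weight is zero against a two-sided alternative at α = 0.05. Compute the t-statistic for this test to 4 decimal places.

t = -2.2525

H₀: β₁ = 0 vs H₁: β₁ ≠ 0.
t = (b₁ − β₁⁰)/SE = -4.800 / 2.131 = -2.2525.
df = n − 2 = 78 − 2 = 76.
Two-sided p ≈ 0.0272, which is < 0.05, so reject H₀.
There is evidence that vehicle weight is associated with fuel economy.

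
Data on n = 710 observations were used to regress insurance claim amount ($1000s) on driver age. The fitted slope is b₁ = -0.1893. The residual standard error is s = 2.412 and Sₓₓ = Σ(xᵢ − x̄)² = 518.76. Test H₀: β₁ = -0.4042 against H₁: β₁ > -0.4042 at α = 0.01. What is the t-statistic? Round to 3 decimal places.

t = 2.029

SE(b₁) = s/√Sₓₓ = 2.412/√518.76 = 0.1059.
t = (-0.1893 − (-0.4042)) / 0.1059 = 2.029.
df = n − 2 = 708.
One-sided p ≈ 0.0214, which is ≥ 0.01, so fail to reject H₀.
The data do not give significant evidence that the true slope on driver age exceeds -0.4042 $1000s per unit.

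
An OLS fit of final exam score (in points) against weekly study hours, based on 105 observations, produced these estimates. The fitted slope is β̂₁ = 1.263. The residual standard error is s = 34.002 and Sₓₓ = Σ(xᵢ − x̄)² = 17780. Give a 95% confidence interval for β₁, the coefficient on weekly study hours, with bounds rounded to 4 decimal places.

SE(β̂₁) = s/√Sₓₓ = 34.002/√17780 = 0.254999.
df = n − 2 = 103.
t* = t_{0.025, 103} = 1.983264.
Margin = t* × SE = 1.983264 × 0.254999 = 0.505730.
CI: 1.263 ± 0.505730 → (0.7573, 1.7687).
With 95% confidence, each one-unit increase in weekly study hours is associated with a change of between 0.7573 and 1.7687 points in final exam score.

(0.7573, 1.7687)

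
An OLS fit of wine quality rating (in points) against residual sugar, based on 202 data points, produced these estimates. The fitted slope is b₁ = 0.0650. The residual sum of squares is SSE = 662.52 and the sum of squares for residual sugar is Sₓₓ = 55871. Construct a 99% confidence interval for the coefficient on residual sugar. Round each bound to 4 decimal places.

(0.0450, 0.0850)

MSE = SSE/(n − 2) = 662.52/200 = 3.3126.
SE(b₁) = √(MSE/Sₓₓ) = √(3.3126/55871) = 0.00770001.
df = n − 2 = 200.
t* = t_{0.005, 200} = 2.600634.
Margin = t* × SE = 2.600634 × 0.00770001 = 0.020025.
CI: 0.0650 ± 0.020025 → (0.0450, 0.0850).
With 99% confidence, each one-unit increase in residual sugar is associated with a change of between 0.0450 and 0.0850 points in wine quality rating.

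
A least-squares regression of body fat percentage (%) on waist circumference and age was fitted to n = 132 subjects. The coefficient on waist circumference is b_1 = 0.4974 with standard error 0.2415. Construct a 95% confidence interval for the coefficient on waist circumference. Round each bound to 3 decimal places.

df = n − k − 1 = 132 − 2 − 1 = 129.
t* = t_{0.025, 129} = 1.978524.
Margin = t* × SE = 1.978524 × 0.2415 = 0.47781.
CI: 0.4974 ± 0.47781 → (0.020, 0.975).
With 95% confidence, each one-unit increase in waist circumference is associated with a change of between 0.020 and 0.975 % in body fat percentage, holding the other predictors fixed.

(0.020, 0.975)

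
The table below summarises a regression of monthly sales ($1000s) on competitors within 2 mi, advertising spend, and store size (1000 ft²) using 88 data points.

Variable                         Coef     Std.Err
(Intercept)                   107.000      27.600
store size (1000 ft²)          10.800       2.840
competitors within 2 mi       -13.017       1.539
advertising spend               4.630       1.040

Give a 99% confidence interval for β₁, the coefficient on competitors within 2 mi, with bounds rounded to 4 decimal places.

(-17.0732, -8.9608)

Read off: b = -13.017, SE = 1.539 for competitors within 2 mi.
df = n − k − 1 = 88 − 3 − 1 = 84.
t* = t_{0.005, 84} = 2.635632.
Margin = t* × SE = 2.635632 × 1.539 = 4.056238.
CI: -13.017 ± 4.056238 → (-17.0732, -8.9608).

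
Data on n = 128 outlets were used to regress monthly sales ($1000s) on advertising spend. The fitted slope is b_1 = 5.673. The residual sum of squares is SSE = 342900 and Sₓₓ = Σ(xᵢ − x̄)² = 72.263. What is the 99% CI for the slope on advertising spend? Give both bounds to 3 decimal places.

MSE = SSE/(n − 2) = 342900/126 = 2721.43.
SE(b_1) = √(MSE/Sₓₓ) = √(2721.43/72.263) = 6.13678.
df = n − 2 = 126.
t* = t_{0.005, 126} = 2.615412.
Margin = t* × SE = 2.615412 × 6.13678 = 16.05021.
CI: 5.673 ± 16.05021 → (-10.377, 21.723).
With 99% confidence, each one-unit increase in advertising spend is associated with a change of between -10.377 and 21.723 $1000s in monthly sales.

(-10.377, 21.723)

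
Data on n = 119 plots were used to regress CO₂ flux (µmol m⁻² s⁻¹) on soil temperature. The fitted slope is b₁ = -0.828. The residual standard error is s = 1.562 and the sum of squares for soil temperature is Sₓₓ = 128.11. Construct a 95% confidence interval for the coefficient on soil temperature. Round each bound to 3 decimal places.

SE(b₁) = s/√Sₓₓ = 1.562/√128.11 = 0.138003.
df = n − 2 = 117.
t* = t_{0.025, 117} = 1.980448.
Margin = t* × SE = 1.980448 × 0.138003 = 0.27331.
CI: -0.828 ± 0.27331 → (-1.101, -0.555).
With 95% confidence, each one-unit increase in soil temperature is associated with a change of between -1.101 and -0.555 µmol m⁻² s⁻¹ in CO₂ flux.

(-1.101, -0.555)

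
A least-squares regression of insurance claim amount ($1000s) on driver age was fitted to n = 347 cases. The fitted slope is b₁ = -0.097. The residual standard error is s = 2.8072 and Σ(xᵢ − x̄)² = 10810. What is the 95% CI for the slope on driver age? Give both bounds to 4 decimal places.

SE(b₁) = s/√Sₓₓ = 2.8072/√10810 = 0.0269998.
df = n − 2 = 345.
t* = t_{0.025, 345} = 1.966864.
Margin = t* × SE = 1.966864 × 0.0269998 = 0.053105.
CI: -0.097 ± 0.053105 → (-0.1501, -0.0439).
With 95% confidence, each one-unit increase in driver age is associated with a change of between -0.1501 and -0.0439 $1000s in insurance claim amount.

(-0.1501, -0.0439)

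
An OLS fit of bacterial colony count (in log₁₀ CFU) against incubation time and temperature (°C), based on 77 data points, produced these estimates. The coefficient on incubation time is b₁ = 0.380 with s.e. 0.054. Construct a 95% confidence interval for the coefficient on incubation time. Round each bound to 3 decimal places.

(0.272, 0.488)

df = n − k − 1 = 77 − 2 − 1 = 74.
t* = t_{0.025, 74} = 1.992543.
Margin = t* × SE = 1.992543 × 0.054 = 0.10760.
CI: 0.380 ± 0.10760 → (0.272, 0.488).
With 95% confidence, each one-unit increase in incubation time is associated with a change of between 0.272 and 0.488 log₁₀ CFU in bacterial colony count, holding the other predictors fixed.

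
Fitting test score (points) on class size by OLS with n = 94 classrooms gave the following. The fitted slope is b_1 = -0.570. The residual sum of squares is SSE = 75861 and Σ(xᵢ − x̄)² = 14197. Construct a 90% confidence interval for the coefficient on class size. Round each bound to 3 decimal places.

MSE = SSE/(n − 2) = 75861/92 = 824.576.
SE(b_1) = √(MSE/Sₓₓ) = √(824.576/14197) = 0.241.
df = n − 2 = 92.
t* = t_{0.05, 92} = 1.661585.
Margin = t* × SE = 1.661585 × 0.241 = 0.40044.
CI: -0.570 ± 0.40044 → (-0.970, -0.170).
With 90% confidence, each one-unit increase in class size is associated with a change of between -0.970 and -0.170 points in test score.

(-0.970, -0.170)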